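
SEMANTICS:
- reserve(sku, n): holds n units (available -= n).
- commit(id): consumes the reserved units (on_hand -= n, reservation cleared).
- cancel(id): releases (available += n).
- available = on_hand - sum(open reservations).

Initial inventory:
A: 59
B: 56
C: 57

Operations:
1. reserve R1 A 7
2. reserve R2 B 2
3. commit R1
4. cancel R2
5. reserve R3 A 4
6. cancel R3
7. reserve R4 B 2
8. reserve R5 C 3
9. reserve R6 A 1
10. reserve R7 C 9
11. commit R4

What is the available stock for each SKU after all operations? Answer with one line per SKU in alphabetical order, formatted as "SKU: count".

Answer: A: 51
B: 54
C: 45

Derivation:
Step 1: reserve R1 A 7 -> on_hand[A=59 B=56 C=57] avail[A=52 B=56 C=57] open={R1}
Step 2: reserve R2 B 2 -> on_hand[A=59 B=56 C=57] avail[A=52 B=54 C=57] open={R1,R2}
Step 3: commit R1 -> on_hand[A=52 B=56 C=57] avail[A=52 B=54 C=57] open={R2}
Step 4: cancel R2 -> on_hand[A=52 B=56 C=57] avail[A=52 B=56 C=57] open={}
Step 5: reserve R3 A 4 -> on_hand[A=52 B=56 C=57] avail[A=48 B=56 C=57] open={R3}
Step 6: cancel R3 -> on_hand[A=52 B=56 C=57] avail[A=52 B=56 C=57] open={}
Step 7: reserve R4 B 2 -> on_hand[A=52 B=56 C=57] avail[A=52 B=54 C=57] open={R4}
Step 8: reserve R5 C 3 -> on_hand[A=52 B=56 C=57] avail[A=52 B=54 C=54] open={R4,R5}
Step 9: reserve R6 A 1 -> on_hand[A=52 B=56 C=57] avail[A=51 B=54 C=54] open={R4,R5,R6}
Step 10: reserve R7 C 9 -> on_hand[A=52 B=56 C=57] avail[A=51 B=54 C=45] open={R4,R5,R6,R7}
Step 11: commit R4 -> on_hand[A=52 B=54 C=57] avail[A=51 B=54 C=45] open={R5,R6,R7}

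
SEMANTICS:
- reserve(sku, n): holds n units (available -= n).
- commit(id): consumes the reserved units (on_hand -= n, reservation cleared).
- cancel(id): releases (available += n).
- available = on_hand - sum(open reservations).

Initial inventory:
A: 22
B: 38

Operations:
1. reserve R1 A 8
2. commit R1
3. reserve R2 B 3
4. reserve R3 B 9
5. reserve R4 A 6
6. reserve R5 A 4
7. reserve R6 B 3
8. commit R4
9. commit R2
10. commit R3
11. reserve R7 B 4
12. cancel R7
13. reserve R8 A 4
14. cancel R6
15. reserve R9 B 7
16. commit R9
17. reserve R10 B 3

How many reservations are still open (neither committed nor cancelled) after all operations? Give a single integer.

Answer: 3

Derivation:
Step 1: reserve R1 A 8 -> on_hand[A=22 B=38] avail[A=14 B=38] open={R1}
Step 2: commit R1 -> on_hand[A=14 B=38] avail[A=14 B=38] open={}
Step 3: reserve R2 B 3 -> on_hand[A=14 B=38] avail[A=14 B=35] open={R2}
Step 4: reserve R3 B 9 -> on_hand[A=14 B=38] avail[A=14 B=26] open={R2,R3}
Step 5: reserve R4 A 6 -> on_hand[A=14 B=38] avail[A=8 B=26] open={R2,R3,R4}
Step 6: reserve R5 A 4 -> on_hand[A=14 B=38] avail[A=4 B=26] open={R2,R3,R4,R5}
Step 7: reserve R6 B 3 -> on_hand[A=14 B=38] avail[A=4 B=23] open={R2,R3,R4,R5,R6}
Step 8: commit R4 -> on_hand[A=8 B=38] avail[A=4 B=23] open={R2,R3,R5,R6}
Step 9: commit R2 -> on_hand[A=8 B=35] avail[A=4 B=23] open={R3,R5,R6}
Step 10: commit R3 -> on_hand[A=8 B=26] avail[A=4 B=23] open={R5,R6}
Step 11: reserve R7 B 4 -> on_hand[A=8 B=26] avail[A=4 B=19] open={R5,R6,R7}
Step 12: cancel R7 -> on_hand[A=8 B=26] avail[A=4 B=23] open={R5,R6}
Step 13: reserve R8 A 4 -> on_hand[A=8 B=26] avail[A=0 B=23] open={R5,R6,R8}
Step 14: cancel R6 -> on_hand[A=8 B=26] avail[A=0 B=26] open={R5,R8}
Step 15: reserve R9 B 7 -> on_hand[A=8 B=26] avail[A=0 B=19] open={R5,R8,R9}
Step 16: commit R9 -> on_hand[A=8 B=19] avail[A=0 B=19] open={R5,R8}
Step 17: reserve R10 B 3 -> on_hand[A=8 B=19] avail[A=0 B=16] open={R10,R5,R8}
Open reservations: ['R10', 'R5', 'R8'] -> 3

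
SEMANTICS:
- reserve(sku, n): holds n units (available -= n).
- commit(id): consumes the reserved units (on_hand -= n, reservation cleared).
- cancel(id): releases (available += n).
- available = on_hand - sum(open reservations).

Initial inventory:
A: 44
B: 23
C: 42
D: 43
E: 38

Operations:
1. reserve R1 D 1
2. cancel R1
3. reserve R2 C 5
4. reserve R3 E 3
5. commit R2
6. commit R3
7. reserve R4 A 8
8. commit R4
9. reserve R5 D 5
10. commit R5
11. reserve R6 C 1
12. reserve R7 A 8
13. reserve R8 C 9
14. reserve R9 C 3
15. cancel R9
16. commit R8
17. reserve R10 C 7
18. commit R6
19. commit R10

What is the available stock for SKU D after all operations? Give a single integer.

Answer: 38

Derivation:
Step 1: reserve R1 D 1 -> on_hand[A=44 B=23 C=42 D=43 E=38] avail[A=44 B=23 C=42 D=42 E=38] open={R1}
Step 2: cancel R1 -> on_hand[A=44 B=23 C=42 D=43 E=38] avail[A=44 B=23 C=42 D=43 E=38] open={}
Step 3: reserve R2 C 5 -> on_hand[A=44 B=23 C=42 D=43 E=38] avail[A=44 B=23 C=37 D=43 E=38] open={R2}
Step 4: reserve R3 E 3 -> on_hand[A=44 B=23 C=42 D=43 E=38] avail[A=44 B=23 C=37 D=43 E=35] open={R2,R3}
Step 5: commit R2 -> on_hand[A=44 B=23 C=37 D=43 E=38] avail[A=44 B=23 C=37 D=43 E=35] open={R3}
Step 6: commit R3 -> on_hand[A=44 B=23 C=37 D=43 E=35] avail[A=44 B=23 C=37 D=43 E=35] open={}
Step 7: reserve R4 A 8 -> on_hand[A=44 B=23 C=37 D=43 E=35] avail[A=36 B=23 C=37 D=43 E=35] open={R4}
Step 8: commit R4 -> on_hand[A=36 B=23 C=37 D=43 E=35] avail[A=36 B=23 C=37 D=43 E=35] open={}
Step 9: reserve R5 D 5 -> on_hand[A=36 B=23 C=37 D=43 E=35] avail[A=36 B=23 C=37 D=38 E=35] open={R5}
Step 10: commit R5 -> on_hand[A=36 B=23 C=37 D=38 E=35] avail[A=36 B=23 C=37 D=38 E=35] open={}
Step 11: reserve R6 C 1 -> on_hand[A=36 B=23 C=37 D=38 E=35] avail[A=36 B=23 C=36 D=38 E=35] open={R6}
Step 12: reserve R7 A 8 -> on_hand[A=36 B=23 C=37 D=38 E=35] avail[A=28 B=23 C=36 D=38 E=35] open={R6,R7}
Step 13: reserve R8 C 9 -> on_hand[A=36 B=23 C=37 D=38 E=35] avail[A=28 B=23 C=27 D=38 E=35] open={R6,R7,R8}
Step 14: reserve R9 C 3 -> on_hand[A=36 B=23 C=37 D=38 E=35] avail[A=28 B=23 C=24 D=38 E=35] open={R6,R7,R8,R9}
Step 15: cancel R9 -> on_hand[A=36 B=23 C=37 D=38 E=35] avail[A=28 B=23 C=27 D=38 E=35] open={R6,R7,R8}
Step 16: commit R8 -> on_hand[A=36 B=23 C=28 D=38 E=35] avail[A=28 B=23 C=27 D=38 E=35] open={R6,R7}
Step 17: reserve R10 C 7 -> on_hand[A=36 B=23 C=28 D=38 E=35] avail[A=28 B=23 C=20 D=38 E=35] open={R10,R6,R7}
Step 18: commit R6 -> on_hand[A=36 B=23 C=27 D=38 E=35] avail[A=28 B=23 C=20 D=38 E=35] open={R10,R7}
Step 19: commit R10 -> on_hand[A=36 B=23 C=20 D=38 E=35] avail[A=28 B=23 C=20 D=38 E=35] open={R7}
Final available[D] = 38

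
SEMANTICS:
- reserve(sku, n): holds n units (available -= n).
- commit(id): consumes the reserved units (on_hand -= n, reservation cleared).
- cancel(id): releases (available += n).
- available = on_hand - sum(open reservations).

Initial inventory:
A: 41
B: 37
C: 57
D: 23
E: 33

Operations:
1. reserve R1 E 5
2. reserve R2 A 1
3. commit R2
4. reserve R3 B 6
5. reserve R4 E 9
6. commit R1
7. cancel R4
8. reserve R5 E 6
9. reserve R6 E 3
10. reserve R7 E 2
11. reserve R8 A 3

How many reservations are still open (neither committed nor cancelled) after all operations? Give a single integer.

Step 1: reserve R1 E 5 -> on_hand[A=41 B=37 C=57 D=23 E=33] avail[A=41 B=37 C=57 D=23 E=28] open={R1}
Step 2: reserve R2 A 1 -> on_hand[A=41 B=37 C=57 D=23 E=33] avail[A=40 B=37 C=57 D=23 E=28] open={R1,R2}
Step 3: commit R2 -> on_hand[A=40 B=37 C=57 D=23 E=33] avail[A=40 B=37 C=57 D=23 E=28] open={R1}
Step 4: reserve R3 B 6 -> on_hand[A=40 B=37 C=57 D=23 E=33] avail[A=40 B=31 C=57 D=23 E=28] open={R1,R3}
Step 5: reserve R4 E 9 -> on_hand[A=40 B=37 C=57 D=23 E=33] avail[A=40 B=31 C=57 D=23 E=19] open={R1,R3,R4}
Step 6: commit R1 -> on_hand[A=40 B=37 C=57 D=23 E=28] avail[A=40 B=31 C=57 D=23 E=19] open={R3,R4}
Step 7: cancel R4 -> on_hand[A=40 B=37 C=57 D=23 E=28] avail[A=40 B=31 C=57 D=23 E=28] open={R3}
Step 8: reserve R5 E 6 -> on_hand[A=40 B=37 C=57 D=23 E=28] avail[A=40 B=31 C=57 D=23 E=22] open={R3,R5}
Step 9: reserve R6 E 3 -> on_hand[A=40 B=37 C=57 D=23 E=28] avail[A=40 B=31 C=57 D=23 E=19] open={R3,R5,R6}
Step 10: reserve R7 E 2 -> on_hand[A=40 B=37 C=57 D=23 E=28] avail[A=40 B=31 C=57 D=23 E=17] open={R3,R5,R6,R7}
Step 11: reserve R8 A 3 -> on_hand[A=40 B=37 C=57 D=23 E=28] avail[A=37 B=31 C=57 D=23 E=17] open={R3,R5,R6,R7,R8}
Open reservations: ['R3', 'R5', 'R6', 'R7', 'R8'] -> 5

Answer: 5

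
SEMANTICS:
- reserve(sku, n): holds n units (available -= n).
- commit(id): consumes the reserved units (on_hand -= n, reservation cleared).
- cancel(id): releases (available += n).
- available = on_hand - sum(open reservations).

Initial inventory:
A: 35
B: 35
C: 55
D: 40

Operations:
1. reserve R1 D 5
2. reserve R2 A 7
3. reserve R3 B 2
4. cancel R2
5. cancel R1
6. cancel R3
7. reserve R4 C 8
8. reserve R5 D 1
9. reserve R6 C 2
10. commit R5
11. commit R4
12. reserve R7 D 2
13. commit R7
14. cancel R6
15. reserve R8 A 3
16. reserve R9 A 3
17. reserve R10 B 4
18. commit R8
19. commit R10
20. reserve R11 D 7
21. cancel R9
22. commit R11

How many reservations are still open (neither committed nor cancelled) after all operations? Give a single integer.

Answer: 0

Derivation:
Step 1: reserve R1 D 5 -> on_hand[A=35 B=35 C=55 D=40] avail[A=35 B=35 C=55 D=35] open={R1}
Step 2: reserve R2 A 7 -> on_hand[A=35 B=35 C=55 D=40] avail[A=28 B=35 C=55 D=35] open={R1,R2}
Step 3: reserve R3 B 2 -> on_hand[A=35 B=35 C=55 D=40] avail[A=28 B=33 C=55 D=35] open={R1,R2,R3}
Step 4: cancel R2 -> on_hand[A=35 B=35 C=55 D=40] avail[A=35 B=33 C=55 D=35] open={R1,R3}
Step 5: cancel R1 -> on_hand[A=35 B=35 C=55 D=40] avail[A=35 B=33 C=55 D=40] open={R3}
Step 6: cancel R3 -> on_hand[A=35 B=35 C=55 D=40] avail[A=35 B=35 C=55 D=40] open={}
Step 7: reserve R4 C 8 -> on_hand[A=35 B=35 C=55 D=40] avail[A=35 B=35 C=47 D=40] open={R4}
Step 8: reserve R5 D 1 -> on_hand[A=35 B=35 C=55 D=40] avail[A=35 B=35 C=47 D=39] open={R4,R5}
Step 9: reserve R6 C 2 -> on_hand[A=35 B=35 C=55 D=40] avail[A=35 B=35 C=45 D=39] open={R4,R5,R6}
Step 10: commit R5 -> on_hand[A=35 B=35 C=55 D=39] avail[A=35 B=35 C=45 D=39] open={R4,R6}
Step 11: commit R4 -> on_hand[A=35 B=35 C=47 D=39] avail[A=35 B=35 C=45 D=39] open={R6}
Step 12: reserve R7 D 2 -> on_hand[A=35 B=35 C=47 D=39] avail[A=35 B=35 C=45 D=37] open={R6,R7}
Step 13: commit R7 -> on_hand[A=35 B=35 C=47 D=37] avail[A=35 B=35 C=45 D=37] open={R6}
Step 14: cancel R6 -> on_hand[A=35 B=35 C=47 D=37] avail[A=35 B=35 C=47 D=37] open={}
Step 15: reserve R8 A 3 -> on_hand[A=35 B=35 C=47 D=37] avail[A=32 B=35 C=47 D=37] open={R8}
Step 16: reserve R9 A 3 -> on_hand[A=35 B=35 C=47 D=37] avail[A=29 B=35 C=47 D=37] open={R8,R9}
Step 17: reserve R10 B 4 -> on_hand[A=35 B=35 C=47 D=37] avail[A=29 B=31 C=47 D=37] open={R10,R8,R9}
Step 18: commit R8 -> on_hand[A=32 B=35 C=47 D=37] avail[A=29 B=31 C=47 D=37] open={R10,R9}
Step 19: commit R10 -> on_hand[A=32 B=31 C=47 D=37] avail[A=29 B=31 C=47 D=37] open={R9}
Step 20: reserve R11 D 7 -> on_hand[A=32 B=31 C=47 D=37] avail[A=29 B=31 C=47 D=30] open={R11,R9}
Step 21: cancel R9 -> on_hand[A=32 B=31 C=47 D=37] avail[A=32 B=31 C=47 D=30] open={R11}
Step 22: commit R11 -> on_hand[A=32 B=31 C=47 D=30] avail[A=32 B=31 C=47 D=30] open={}
Open reservations: [] -> 0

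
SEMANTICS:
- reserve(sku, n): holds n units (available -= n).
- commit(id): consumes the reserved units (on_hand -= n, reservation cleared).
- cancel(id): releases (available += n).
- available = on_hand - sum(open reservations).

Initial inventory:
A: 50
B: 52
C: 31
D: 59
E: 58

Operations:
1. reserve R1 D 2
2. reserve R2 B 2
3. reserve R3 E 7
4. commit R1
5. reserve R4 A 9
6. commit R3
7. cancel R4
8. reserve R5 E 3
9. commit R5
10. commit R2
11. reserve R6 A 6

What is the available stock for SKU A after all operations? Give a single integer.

Answer: 44

Derivation:
Step 1: reserve R1 D 2 -> on_hand[A=50 B=52 C=31 D=59 E=58] avail[A=50 B=52 C=31 D=57 E=58] open={R1}
Step 2: reserve R2 B 2 -> on_hand[A=50 B=52 C=31 D=59 E=58] avail[A=50 B=50 C=31 D=57 E=58] open={R1,R2}
Step 3: reserve R3 E 7 -> on_hand[A=50 B=52 C=31 D=59 E=58] avail[A=50 B=50 C=31 D=57 E=51] open={R1,R2,R3}
Step 4: commit R1 -> on_hand[A=50 B=52 C=31 D=57 E=58] avail[A=50 B=50 C=31 D=57 E=51] open={R2,R3}
Step 5: reserve R4 A 9 -> on_hand[A=50 B=52 C=31 D=57 E=58] avail[A=41 B=50 C=31 D=57 E=51] open={R2,R3,R4}
Step 6: commit R3 -> on_hand[A=50 B=52 C=31 D=57 E=51] avail[A=41 B=50 C=31 D=57 E=51] open={R2,R4}
Step 7: cancel R4 -> on_hand[A=50 B=52 C=31 D=57 E=51] avail[A=50 B=50 C=31 D=57 E=51] open={R2}
Step 8: reserve R5 E 3 -> on_hand[A=50 B=52 C=31 D=57 E=51] avail[A=50 B=50 C=31 D=57 E=48] open={R2,R5}
Step 9: commit R5 -> on_hand[A=50 B=52 C=31 D=57 E=48] avail[A=50 B=50 C=31 D=57 E=48] open={R2}
Step 10: commit R2 -> on_hand[A=50 B=50 C=31 D=57 E=48] avail[A=50 B=50 C=31 D=57 E=48] open={}
Step 11: reserve R6 A 6 -> on_hand[A=50 B=50 C=31 D=57 E=48] avail[A=44 B=50 C=31 D=57 E=48] open={R6}
Final available[A] = 44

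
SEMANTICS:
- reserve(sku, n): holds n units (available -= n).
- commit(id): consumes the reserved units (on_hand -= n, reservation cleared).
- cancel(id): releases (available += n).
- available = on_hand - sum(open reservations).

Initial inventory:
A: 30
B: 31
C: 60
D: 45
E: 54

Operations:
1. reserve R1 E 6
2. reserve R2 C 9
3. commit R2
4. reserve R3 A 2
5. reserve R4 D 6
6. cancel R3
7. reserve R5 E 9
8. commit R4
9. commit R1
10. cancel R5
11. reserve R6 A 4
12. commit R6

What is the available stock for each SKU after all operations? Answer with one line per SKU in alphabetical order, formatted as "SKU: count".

Step 1: reserve R1 E 6 -> on_hand[A=30 B=31 C=60 D=45 E=54] avail[A=30 B=31 C=60 D=45 E=48] open={R1}
Step 2: reserve R2 C 9 -> on_hand[A=30 B=31 C=60 D=45 E=54] avail[A=30 B=31 C=51 D=45 E=48] open={R1,R2}
Step 3: commit R2 -> on_hand[A=30 B=31 C=51 D=45 E=54] avail[A=30 B=31 C=51 D=45 E=48] open={R1}
Step 4: reserve R3 A 2 -> on_hand[A=30 B=31 C=51 D=45 E=54] avail[A=28 B=31 C=51 D=45 E=48] open={R1,R3}
Step 5: reserve R4 D 6 -> on_hand[A=30 B=31 C=51 D=45 E=54] avail[A=28 B=31 C=51 D=39 E=48] open={R1,R3,R4}
Step 6: cancel R3 -> on_hand[A=30 B=31 C=51 D=45 E=54] avail[A=30 B=31 C=51 D=39 E=48] open={R1,R4}
Step 7: reserve R5 E 9 -> on_hand[A=30 B=31 C=51 D=45 E=54] avail[A=30 B=31 C=51 D=39 E=39] open={R1,R4,R5}
Step 8: commit R4 -> on_hand[A=30 B=31 C=51 D=39 E=54] avail[A=30 B=31 C=51 D=39 E=39] open={R1,R5}
Step 9: commit R1 -> on_hand[A=30 B=31 C=51 D=39 E=48] avail[A=30 B=31 C=51 D=39 E=39] open={R5}
Step 10: cancel R5 -> on_hand[A=30 B=31 C=51 D=39 E=48] avail[A=30 B=31 C=51 D=39 E=48] open={}
Step 11: reserve R6 A 4 -> on_hand[A=30 B=31 C=51 D=39 E=48] avail[A=26 B=31 C=51 D=39 E=48] open={R6}
Step 12: commit R6 -> on_hand[A=26 B=31 C=51 D=39 E=48] avail[A=26 B=31 C=51 D=39 E=48] open={}

Answer: A: 26
B: 31
C: 51
D: 39
E: 48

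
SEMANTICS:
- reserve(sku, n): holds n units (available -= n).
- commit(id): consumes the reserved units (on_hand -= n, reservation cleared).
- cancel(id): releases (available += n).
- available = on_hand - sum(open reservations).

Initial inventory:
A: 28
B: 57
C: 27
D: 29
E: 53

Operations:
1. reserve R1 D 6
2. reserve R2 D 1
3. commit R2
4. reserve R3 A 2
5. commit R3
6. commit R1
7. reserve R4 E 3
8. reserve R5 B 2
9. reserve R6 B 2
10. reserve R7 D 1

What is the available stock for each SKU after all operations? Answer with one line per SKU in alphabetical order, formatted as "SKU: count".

Answer: A: 26
B: 53
C: 27
D: 21
E: 50

Derivation:
Step 1: reserve R1 D 6 -> on_hand[A=28 B=57 C=27 D=29 E=53] avail[A=28 B=57 C=27 D=23 E=53] open={R1}
Step 2: reserve R2 D 1 -> on_hand[A=28 B=57 C=27 D=29 E=53] avail[A=28 B=57 C=27 D=22 E=53] open={R1,R2}
Step 3: commit R2 -> on_hand[A=28 B=57 C=27 D=28 E=53] avail[A=28 B=57 C=27 D=22 E=53] open={R1}
Step 4: reserve R3 A 2 -> on_hand[A=28 B=57 C=27 D=28 E=53] avail[A=26 B=57 C=27 D=22 E=53] open={R1,R3}
Step 5: commit R3 -> on_hand[A=26 B=57 C=27 D=28 E=53] avail[A=26 B=57 C=27 D=22 E=53] open={R1}
Step 6: commit R1 -> on_hand[A=26 B=57 C=27 D=22 E=53] avail[A=26 B=57 C=27 D=22 E=53] open={}
Step 7: reserve R4 E 3 -> on_hand[A=26 B=57 C=27 D=22 E=53] avail[A=26 B=57 C=27 D=22 E=50] open={R4}
Step 8: reserve R5 B 2 -> on_hand[A=26 B=57 C=27 D=22 E=53] avail[A=26 B=55 C=27 D=22 E=50] open={R4,R5}
Step 9: reserve R6 B 2 -> on_hand[A=26 B=57 C=27 D=22 E=53] avail[A=26 B=53 C=27 D=22 E=50] open={R4,R5,R6}
Step 10: reserve R7 D 1 -> on_hand[A=26 B=57 C=27 D=22 E=53] avail[A=26 B=53 C=27 D=21 E=50] open={R4,R5,R6,R7}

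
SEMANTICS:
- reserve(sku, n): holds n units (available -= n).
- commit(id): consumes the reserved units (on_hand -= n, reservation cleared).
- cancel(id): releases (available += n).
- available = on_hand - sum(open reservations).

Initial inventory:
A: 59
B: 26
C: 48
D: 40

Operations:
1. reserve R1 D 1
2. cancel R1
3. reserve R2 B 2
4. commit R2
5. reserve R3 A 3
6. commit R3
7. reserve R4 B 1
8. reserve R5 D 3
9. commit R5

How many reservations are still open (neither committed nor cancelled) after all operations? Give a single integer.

Answer: 1

Derivation:
Step 1: reserve R1 D 1 -> on_hand[A=59 B=26 C=48 D=40] avail[A=59 B=26 C=48 D=39] open={R1}
Step 2: cancel R1 -> on_hand[A=59 B=26 C=48 D=40] avail[A=59 B=26 C=48 D=40] open={}
Step 3: reserve R2 B 2 -> on_hand[A=59 B=26 C=48 D=40] avail[A=59 B=24 C=48 D=40] open={R2}
Step 4: commit R2 -> on_hand[A=59 B=24 C=48 D=40] avail[A=59 B=24 C=48 D=40] open={}
Step 5: reserve R3 A 3 -> on_hand[A=59 B=24 C=48 D=40] avail[A=56 B=24 C=48 D=40] open={R3}
Step 6: commit R3 -> on_hand[A=56 B=24 C=48 D=40] avail[A=56 B=24 C=48 D=40] open={}
Step 7: reserve R4 B 1 -> on_hand[A=56 B=24 C=48 D=40] avail[A=56 B=23 C=48 D=40] open={R4}
Step 8: reserve R5 D 3 -> on_hand[A=56 B=24 C=48 D=40] avail[A=56 B=23 C=48 D=37] open={R4,R5}
Step 9: commit R5 -> on_hand[A=56 B=24 C=48 D=37] avail[A=56 B=23 C=48 D=37] open={R4}
Open reservations: ['R4'] -> 1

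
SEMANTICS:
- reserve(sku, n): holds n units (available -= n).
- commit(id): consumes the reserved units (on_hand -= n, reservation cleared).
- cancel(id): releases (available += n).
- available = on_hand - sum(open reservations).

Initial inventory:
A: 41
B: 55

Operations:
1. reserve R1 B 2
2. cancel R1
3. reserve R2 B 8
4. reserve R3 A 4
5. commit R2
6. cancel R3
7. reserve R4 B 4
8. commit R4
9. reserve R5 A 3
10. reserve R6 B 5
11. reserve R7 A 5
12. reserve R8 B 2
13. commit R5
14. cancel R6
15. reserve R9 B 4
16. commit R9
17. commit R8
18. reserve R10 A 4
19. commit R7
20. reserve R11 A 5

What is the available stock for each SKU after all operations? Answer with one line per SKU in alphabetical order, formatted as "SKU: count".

Step 1: reserve R1 B 2 -> on_hand[A=41 B=55] avail[A=41 B=53] open={R1}
Step 2: cancel R1 -> on_hand[A=41 B=55] avail[A=41 B=55] open={}
Step 3: reserve R2 B 8 -> on_hand[A=41 B=55] avail[A=41 B=47] open={R2}
Step 4: reserve R3 A 4 -> on_hand[A=41 B=55] avail[A=37 B=47] open={R2,R3}
Step 5: commit R2 -> on_hand[A=41 B=47] avail[A=37 B=47] open={R3}
Step 6: cancel R3 -> on_hand[A=41 B=47] avail[A=41 B=47] open={}
Step 7: reserve R4 B 4 -> on_hand[A=41 B=47] avail[A=41 B=43] open={R4}
Step 8: commit R4 -> on_hand[A=41 B=43] avail[A=41 B=43] open={}
Step 9: reserve R5 A 3 -> on_hand[A=41 B=43] avail[A=38 B=43] open={R5}
Step 10: reserve R6 B 5 -> on_hand[A=41 B=43] avail[A=38 B=38] open={R5,R6}
Step 11: reserve R7 A 5 -> on_hand[A=41 B=43] avail[A=33 B=38] open={R5,R6,R7}
Step 12: reserve R8 B 2 -> on_hand[A=41 B=43] avail[A=33 B=36] open={R5,R6,R7,R8}
Step 13: commit R5 -> on_hand[A=38 B=43] avail[A=33 B=36] open={R6,R7,R8}
Step 14: cancel R6 -> on_hand[A=38 B=43] avail[A=33 B=41] open={R7,R8}
Step 15: reserve R9 B 4 -> on_hand[A=38 B=43] avail[A=33 B=37] open={R7,R8,R9}
Step 16: commit R9 -> on_hand[A=38 B=39] avail[A=33 B=37] open={R7,R8}
Step 17: commit R8 -> on_hand[A=38 B=37] avail[A=33 B=37] open={R7}
Step 18: reserve R10 A 4 -> on_hand[A=38 B=37] avail[A=29 B=37] open={R10,R7}
Step 19: commit R7 -> on_hand[A=33 B=37] avail[A=29 B=37] open={R10}
Step 20: reserve R11 A 5 -> on_hand[A=33 B=37] avail[A=24 B=37] open={R10,R11}

Answer: A: 24
B: 37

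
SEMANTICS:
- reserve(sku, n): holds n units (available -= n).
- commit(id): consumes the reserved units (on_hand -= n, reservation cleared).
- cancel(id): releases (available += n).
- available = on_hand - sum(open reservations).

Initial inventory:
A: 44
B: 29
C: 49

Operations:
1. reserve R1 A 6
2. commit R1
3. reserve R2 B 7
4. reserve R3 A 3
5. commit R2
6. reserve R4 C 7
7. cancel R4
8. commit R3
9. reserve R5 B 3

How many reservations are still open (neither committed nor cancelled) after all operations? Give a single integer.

Step 1: reserve R1 A 6 -> on_hand[A=44 B=29 C=49] avail[A=38 B=29 C=49] open={R1}
Step 2: commit R1 -> on_hand[A=38 B=29 C=49] avail[A=38 B=29 C=49] open={}
Step 3: reserve R2 B 7 -> on_hand[A=38 B=29 C=49] avail[A=38 B=22 C=49] open={R2}
Step 4: reserve R3 A 3 -> on_hand[A=38 B=29 C=49] avail[A=35 B=22 C=49] open={R2,R3}
Step 5: commit R2 -> on_hand[A=38 B=22 C=49] avail[A=35 B=22 C=49] open={R3}
Step 6: reserve R4 C 7 -> on_hand[A=38 B=22 C=49] avail[A=35 B=22 C=42] open={R3,R4}
Step 7: cancel R4 -> on_hand[A=38 B=22 C=49] avail[A=35 B=22 C=49] open={R3}
Step 8: commit R3 -> on_hand[A=35 B=22 C=49] avail[A=35 B=22 C=49] open={}
Step 9: reserve R5 B 3 -> on_hand[A=35 B=22 C=49] avail[A=35 B=19 C=49] open={R5}
Open reservations: ['R5'] -> 1

Answer: 1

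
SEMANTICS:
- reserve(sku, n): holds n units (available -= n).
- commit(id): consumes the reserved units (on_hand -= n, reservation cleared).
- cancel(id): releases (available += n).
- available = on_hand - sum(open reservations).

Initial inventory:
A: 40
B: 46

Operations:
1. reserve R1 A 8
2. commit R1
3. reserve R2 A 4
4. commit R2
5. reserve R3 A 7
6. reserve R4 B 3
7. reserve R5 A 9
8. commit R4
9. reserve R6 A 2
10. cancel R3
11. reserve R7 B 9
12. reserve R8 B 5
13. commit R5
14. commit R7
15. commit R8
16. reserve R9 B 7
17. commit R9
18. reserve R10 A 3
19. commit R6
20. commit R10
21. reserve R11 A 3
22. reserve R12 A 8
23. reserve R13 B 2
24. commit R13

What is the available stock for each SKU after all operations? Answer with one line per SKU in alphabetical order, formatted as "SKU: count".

Step 1: reserve R1 A 8 -> on_hand[A=40 B=46] avail[A=32 B=46] open={R1}
Step 2: commit R1 -> on_hand[A=32 B=46] avail[A=32 B=46] open={}
Step 3: reserve R2 A 4 -> on_hand[A=32 B=46] avail[A=28 B=46] open={R2}
Step 4: commit R2 -> on_hand[A=28 B=46] avail[A=28 B=46] open={}
Step 5: reserve R3 A 7 -> on_hand[A=28 B=46] avail[A=21 B=46] open={R3}
Step 6: reserve R4 B 3 -> on_hand[A=28 B=46] avail[A=21 B=43] open={R3,R4}
Step 7: reserve R5 A 9 -> on_hand[A=28 B=46] avail[A=12 B=43] open={R3,R4,R5}
Step 8: commit R4 -> on_hand[A=28 B=43] avail[A=12 B=43] open={R3,R5}
Step 9: reserve R6 A 2 -> on_hand[A=28 B=43] avail[A=10 B=43] open={R3,R5,R6}
Step 10: cancel R3 -> on_hand[A=28 B=43] avail[A=17 B=43] open={R5,R6}
Step 11: reserve R7 B 9 -> on_hand[A=28 B=43] avail[A=17 B=34] open={R5,R6,R7}
Step 12: reserve R8 B 5 -> on_hand[A=28 B=43] avail[A=17 B=29] open={R5,R6,R7,R8}
Step 13: commit R5 -> on_hand[A=19 B=43] avail[A=17 B=29] open={R6,R7,R8}
Step 14: commit R7 -> on_hand[A=19 B=34] avail[A=17 B=29] open={R6,R8}
Step 15: commit R8 -> on_hand[A=19 B=29] avail[A=17 B=29] open={R6}
Step 16: reserve R9 B 7 -> on_hand[A=19 B=29] avail[A=17 B=22] open={R6,R9}
Step 17: commit R9 -> on_hand[A=19 B=22] avail[A=17 B=22] open={R6}
Step 18: reserve R10 A 3 -> on_hand[A=19 B=22] avail[A=14 B=22] open={R10,R6}
Step 19: commit R6 -> on_hand[A=17 B=22] avail[A=14 B=22] open={R10}
Step 20: commit R10 -> on_hand[A=14 B=22] avail[A=14 B=22] open={}
Step 21: reserve R11 A 3 -> on_hand[A=14 B=22] avail[A=11 B=22] open={R11}
Step 22: reserve R12 A 8 -> on_hand[A=14 B=22] avail[A=3 B=22] open={R11,R12}
Step 23: reserve R13 B 2 -> on_hand[A=14 B=22] avail[A=3 B=20] open={R11,R12,R13}
Step 24: commit R13 -> on_hand[A=14 B=20] avail[A=3 B=20] open={R11,R12}

Answer: A: 3
B: 20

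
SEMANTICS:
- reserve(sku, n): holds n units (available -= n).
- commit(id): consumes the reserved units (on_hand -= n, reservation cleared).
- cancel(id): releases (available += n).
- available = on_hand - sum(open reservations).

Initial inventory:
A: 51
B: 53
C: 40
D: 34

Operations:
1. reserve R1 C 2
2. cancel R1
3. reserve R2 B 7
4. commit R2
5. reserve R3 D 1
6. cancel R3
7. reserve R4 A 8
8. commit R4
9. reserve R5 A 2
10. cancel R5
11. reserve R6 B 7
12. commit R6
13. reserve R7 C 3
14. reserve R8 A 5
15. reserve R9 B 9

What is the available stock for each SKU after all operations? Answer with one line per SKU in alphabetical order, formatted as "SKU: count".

Step 1: reserve R1 C 2 -> on_hand[A=51 B=53 C=40 D=34] avail[A=51 B=53 C=38 D=34] open={R1}
Step 2: cancel R1 -> on_hand[A=51 B=53 C=40 D=34] avail[A=51 B=53 C=40 D=34] open={}
Step 3: reserve R2 B 7 -> on_hand[A=51 B=53 C=40 D=34] avail[A=51 B=46 C=40 D=34] open={R2}
Step 4: commit R2 -> on_hand[A=51 B=46 C=40 D=34] avail[A=51 B=46 C=40 D=34] open={}
Step 5: reserve R3 D 1 -> on_hand[A=51 B=46 C=40 D=34] avail[A=51 B=46 C=40 D=33] open={R3}
Step 6: cancel R3 -> on_hand[A=51 B=46 C=40 D=34] avail[A=51 B=46 C=40 D=34] open={}
Step 7: reserve R4 A 8 -> on_hand[A=51 B=46 C=40 D=34] avail[A=43 B=46 C=40 D=34] open={R4}
Step 8: commit R4 -> on_hand[A=43 B=46 C=40 D=34] avail[A=43 B=46 C=40 D=34] open={}
Step 9: reserve R5 A 2 -> on_hand[A=43 B=46 C=40 D=34] avail[A=41 B=46 C=40 D=34] open={R5}
Step 10: cancel R5 -> on_hand[A=43 B=46 C=40 D=34] avail[A=43 B=46 C=40 D=34] open={}
Step 11: reserve R6 B 7 -> on_hand[A=43 B=46 C=40 D=34] avail[A=43 B=39 C=40 D=34] open={R6}
Step 12: commit R6 -> on_hand[A=43 B=39 C=40 D=34] avail[A=43 B=39 C=40 D=34] open={}
Step 13: reserve R7 C 3 -> on_hand[A=43 B=39 C=40 D=34] avail[A=43 B=39 C=37 D=34] open={R7}
Step 14: reserve R8 A 5 -> on_hand[A=43 B=39 C=40 D=34] avail[A=38 B=39 C=37 D=34] open={R7,R8}
Step 15: reserve R9 B 9 -> on_hand[A=43 B=39 C=40 D=34] avail[A=38 B=30 C=37 D=34] open={R7,R8,R9}

Answer: A: 38
B: 30
C: 37
D: 34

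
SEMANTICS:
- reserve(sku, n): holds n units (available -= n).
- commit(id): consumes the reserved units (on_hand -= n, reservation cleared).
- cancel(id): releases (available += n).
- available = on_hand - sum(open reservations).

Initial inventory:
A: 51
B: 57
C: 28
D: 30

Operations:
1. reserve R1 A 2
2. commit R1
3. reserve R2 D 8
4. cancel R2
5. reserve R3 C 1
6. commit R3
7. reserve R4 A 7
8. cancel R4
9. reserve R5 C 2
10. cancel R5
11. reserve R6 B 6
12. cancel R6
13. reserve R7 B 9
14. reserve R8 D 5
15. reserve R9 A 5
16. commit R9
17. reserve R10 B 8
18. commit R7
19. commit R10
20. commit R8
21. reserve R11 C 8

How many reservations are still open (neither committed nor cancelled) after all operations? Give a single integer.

Answer: 1

Derivation:
Step 1: reserve R1 A 2 -> on_hand[A=51 B=57 C=28 D=30] avail[A=49 B=57 C=28 D=30] open={R1}
Step 2: commit R1 -> on_hand[A=49 B=57 C=28 D=30] avail[A=49 B=57 C=28 D=30] open={}
Step 3: reserve R2 D 8 -> on_hand[A=49 B=57 C=28 D=30] avail[A=49 B=57 C=28 D=22] open={R2}
Step 4: cancel R2 -> on_hand[A=49 B=57 C=28 D=30] avail[A=49 B=57 C=28 D=30] open={}
Step 5: reserve R3 C 1 -> on_hand[A=49 B=57 C=28 D=30] avail[A=49 B=57 C=27 D=30] open={R3}
Step 6: commit R3 -> on_hand[A=49 B=57 C=27 D=30] avail[A=49 B=57 C=27 D=30] open={}
Step 7: reserve R4 A 7 -> on_hand[A=49 B=57 C=27 D=30] avail[A=42 B=57 C=27 D=30] open={R4}
Step 8: cancel R4 -> on_hand[A=49 B=57 C=27 D=30] avail[A=49 B=57 C=27 D=30] open={}
Step 9: reserve R5 C 2 -> on_hand[A=49 B=57 C=27 D=30] avail[A=49 B=57 C=25 D=30] open={R5}
Step 10: cancel R5 -> on_hand[A=49 B=57 C=27 D=30] avail[A=49 B=57 C=27 D=30] open={}
Step 11: reserve R6 B 6 -> on_hand[A=49 B=57 C=27 D=30] avail[A=49 B=51 C=27 D=30] open={R6}
Step 12: cancel R6 -> on_hand[A=49 B=57 C=27 D=30] avail[A=49 B=57 C=27 D=30] open={}
Step 13: reserve R7 B 9 -> on_hand[A=49 B=57 C=27 D=30] avail[A=49 B=48 C=27 D=30] open={R7}
Step 14: reserve R8 D 5 -> on_hand[A=49 B=57 C=27 D=30] avail[A=49 B=48 C=27 D=25] open={R7,R8}
Step 15: reserve R9 A 5 -> on_hand[A=49 B=57 C=27 D=30] avail[A=44 B=48 C=27 D=25] open={R7,R8,R9}
Step 16: commit R9 -> on_hand[A=44 B=57 C=27 D=30] avail[A=44 B=48 C=27 D=25] open={R7,R8}
Step 17: reserve R10 B 8 -> on_hand[A=44 B=57 C=27 D=30] avail[A=44 B=40 C=27 D=25] open={R10,R7,R8}
Step 18: commit R7 -> on_hand[A=44 B=48 C=27 D=30] avail[A=44 B=40 C=27 D=25] open={R10,R8}
Step 19: commit R10 -> on_hand[A=44 B=40 C=27 D=30] avail[A=44 B=40 C=27 D=25] open={R8}
Step 20: commit R8 -> on_hand[A=44 B=40 C=27 D=25] avail[A=44 B=40 C=27 D=25] open={}
Step 21: reserve R11 C 8 -> on_hand[A=44 B=40 C=27 D=25] avail[A=44 B=40 C=19 D=25] open={R11}
Open reservations: ['R11'] -> 1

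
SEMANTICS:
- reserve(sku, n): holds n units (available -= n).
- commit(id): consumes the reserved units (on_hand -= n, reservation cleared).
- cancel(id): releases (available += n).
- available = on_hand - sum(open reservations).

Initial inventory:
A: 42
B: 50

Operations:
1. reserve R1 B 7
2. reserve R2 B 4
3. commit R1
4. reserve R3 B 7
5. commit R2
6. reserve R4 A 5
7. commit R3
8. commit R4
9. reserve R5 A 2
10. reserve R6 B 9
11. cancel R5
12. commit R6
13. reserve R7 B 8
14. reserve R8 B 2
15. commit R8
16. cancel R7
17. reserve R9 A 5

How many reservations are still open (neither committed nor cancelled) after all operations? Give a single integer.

Answer: 1

Derivation:
Step 1: reserve R1 B 7 -> on_hand[A=42 B=50] avail[A=42 B=43] open={R1}
Step 2: reserve R2 B 4 -> on_hand[A=42 B=50] avail[A=42 B=39] open={R1,R2}
Step 3: commit R1 -> on_hand[A=42 B=43] avail[A=42 B=39] open={R2}
Step 4: reserve R3 B 7 -> on_hand[A=42 B=43] avail[A=42 B=32] open={R2,R3}
Step 5: commit R2 -> on_hand[A=42 B=39] avail[A=42 B=32] open={R3}
Step 6: reserve R4 A 5 -> on_hand[A=42 B=39] avail[A=37 B=32] open={R3,R4}
Step 7: commit R3 -> on_hand[A=42 B=32] avail[A=37 B=32] open={R4}
Step 8: commit R4 -> on_hand[A=37 B=32] avail[A=37 B=32] open={}
Step 9: reserve R5 A 2 -> on_hand[A=37 B=32] avail[A=35 B=32] open={R5}
Step 10: reserve R6 B 9 -> on_hand[A=37 B=32] avail[A=35 B=23] open={R5,R6}
Step 11: cancel R5 -> on_hand[A=37 B=32] avail[A=37 B=23] open={R6}
Step 12: commit R6 -> on_hand[A=37 B=23] avail[A=37 B=23] open={}
Step 13: reserve R7 B 8 -> on_hand[A=37 B=23] avail[A=37 B=15] open={R7}
Step 14: reserve R8 B 2 -> on_hand[A=37 B=23] avail[A=37 B=13] open={R7,R8}
Step 15: commit R8 -> on_hand[A=37 B=21] avail[A=37 B=13] open={R7}
Step 16: cancel R7 -> on_hand[A=37 B=21] avail[A=37 B=21] open={}
Step 17: reserve R9 A 5 -> on_hand[A=37 B=21] avail[A=32 B=21] open={R9}
Open reservations: ['R9'] -> 1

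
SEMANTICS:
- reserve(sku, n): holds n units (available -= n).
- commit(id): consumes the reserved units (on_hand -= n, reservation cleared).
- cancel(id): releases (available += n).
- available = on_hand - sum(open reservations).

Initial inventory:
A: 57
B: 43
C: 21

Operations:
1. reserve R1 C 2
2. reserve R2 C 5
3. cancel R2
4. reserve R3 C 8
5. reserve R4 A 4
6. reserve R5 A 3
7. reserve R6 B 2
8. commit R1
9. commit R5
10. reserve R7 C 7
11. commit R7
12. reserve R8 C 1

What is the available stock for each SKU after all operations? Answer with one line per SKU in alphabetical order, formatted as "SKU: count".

Answer: A: 50
B: 41
C: 3

Derivation:
Step 1: reserve R1 C 2 -> on_hand[A=57 B=43 C=21] avail[A=57 B=43 C=19] open={R1}
Step 2: reserve R2 C 5 -> on_hand[A=57 B=43 C=21] avail[A=57 B=43 C=14] open={R1,R2}
Step 3: cancel R2 -> on_hand[A=57 B=43 C=21] avail[A=57 B=43 C=19] open={R1}
Step 4: reserve R3 C 8 -> on_hand[A=57 B=43 C=21] avail[A=57 B=43 C=11] open={R1,R3}
Step 5: reserve R4 A 4 -> on_hand[A=57 B=43 C=21] avail[A=53 B=43 C=11] open={R1,R3,R4}
Step 6: reserve R5 A 3 -> on_hand[A=57 B=43 C=21] avail[A=50 B=43 C=11] open={R1,R3,R4,R5}
Step 7: reserve R6 B 2 -> on_hand[A=57 B=43 C=21] avail[A=50 B=41 C=11] open={R1,R3,R4,R5,R6}
Step 8: commit R1 -> on_hand[A=57 B=43 C=19] avail[A=50 B=41 C=11] open={R3,R4,R5,R6}
Step 9: commit R5 -> on_hand[A=54 B=43 C=19] avail[A=50 B=41 C=11] open={R3,R4,R6}
Step 10: reserve R7 C 7 -> on_hand[A=54 B=43 C=19] avail[A=50 B=41 C=4] open={R3,R4,R6,R7}
Step 11: commit R7 -> on_hand[A=54 B=43 C=12] avail[A=50 B=41 C=4] open={R3,R4,R6}
Step 12: reserve R8 C 1 -> on_hand[A=54 B=43 C=12] avail[A=50 B=41 C=3] open={R3,R4,R6,R8}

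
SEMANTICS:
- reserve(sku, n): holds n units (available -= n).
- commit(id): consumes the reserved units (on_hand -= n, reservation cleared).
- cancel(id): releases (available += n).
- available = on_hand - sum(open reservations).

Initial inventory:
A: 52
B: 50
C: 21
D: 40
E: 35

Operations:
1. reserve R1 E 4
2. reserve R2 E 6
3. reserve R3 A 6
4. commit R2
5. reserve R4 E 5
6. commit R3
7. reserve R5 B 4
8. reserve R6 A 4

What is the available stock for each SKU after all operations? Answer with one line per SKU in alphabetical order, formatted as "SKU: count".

Answer: A: 42
B: 46
C: 21
D: 40
E: 20

Derivation:
Step 1: reserve R1 E 4 -> on_hand[A=52 B=50 C=21 D=40 E=35] avail[A=52 B=50 C=21 D=40 E=31] open={R1}
Step 2: reserve R2 E 6 -> on_hand[A=52 B=50 C=21 D=40 E=35] avail[A=52 B=50 C=21 D=40 E=25] open={R1,R2}
Step 3: reserve R3 A 6 -> on_hand[A=52 B=50 C=21 D=40 E=35] avail[A=46 B=50 C=21 D=40 E=25] open={R1,R2,R3}
Step 4: commit R2 -> on_hand[A=52 B=50 C=21 D=40 E=29] avail[A=46 B=50 C=21 D=40 E=25] open={R1,R3}
Step 5: reserve R4 E 5 -> on_hand[A=52 B=50 C=21 D=40 E=29] avail[A=46 B=50 C=21 D=40 E=20] open={R1,R3,R4}
Step 6: commit R3 -> on_hand[A=46 B=50 C=21 D=40 E=29] avail[A=46 B=50 C=21 D=40 E=20] open={R1,R4}
Step 7: reserve R5 B 4 -> on_hand[A=46 B=50 C=21 D=40 E=29] avail[A=46 B=46 C=21 D=40 E=20] open={R1,R4,R5}
Step 8: reserve R6 A 4 -> on_hand[A=46 B=50 C=21 D=40 E=29] avail[A=42 B=46 C=21 D=40 E=20] open={R1,R4,R5,R6}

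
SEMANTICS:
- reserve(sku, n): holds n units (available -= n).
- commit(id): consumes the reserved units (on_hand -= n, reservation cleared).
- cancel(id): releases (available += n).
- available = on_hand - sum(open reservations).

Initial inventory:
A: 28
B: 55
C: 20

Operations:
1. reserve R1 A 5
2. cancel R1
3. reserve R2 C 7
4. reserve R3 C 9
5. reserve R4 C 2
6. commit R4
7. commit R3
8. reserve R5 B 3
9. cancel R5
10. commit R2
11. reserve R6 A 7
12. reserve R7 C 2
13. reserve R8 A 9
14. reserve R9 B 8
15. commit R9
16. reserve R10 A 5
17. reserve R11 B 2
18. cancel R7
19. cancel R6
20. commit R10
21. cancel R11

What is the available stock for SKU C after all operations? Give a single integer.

Answer: 2

Derivation:
Step 1: reserve R1 A 5 -> on_hand[A=28 B=55 C=20] avail[A=23 B=55 C=20] open={R1}
Step 2: cancel R1 -> on_hand[A=28 B=55 C=20] avail[A=28 B=55 C=20] open={}
Step 3: reserve R2 C 7 -> on_hand[A=28 B=55 C=20] avail[A=28 B=55 C=13] open={R2}
Step 4: reserve R3 C 9 -> on_hand[A=28 B=55 C=20] avail[A=28 B=55 C=4] open={R2,R3}
Step 5: reserve R4 C 2 -> on_hand[A=28 B=55 C=20] avail[A=28 B=55 C=2] open={R2,R3,R4}
Step 6: commit R4 -> on_hand[A=28 B=55 C=18] avail[A=28 B=55 C=2] open={R2,R3}
Step 7: commit R3 -> on_hand[A=28 B=55 C=9] avail[A=28 B=55 C=2] open={R2}
Step 8: reserve R5 B 3 -> on_hand[A=28 B=55 C=9] avail[A=28 B=52 C=2] open={R2,R5}
Step 9: cancel R5 -> on_hand[A=28 B=55 C=9] avail[A=28 B=55 C=2] open={R2}
Step 10: commit R2 -> on_hand[A=28 B=55 C=2] avail[A=28 B=55 C=2] open={}
Step 11: reserve R6 A 7 -> on_hand[A=28 B=55 C=2] avail[A=21 B=55 C=2] open={R6}
Step 12: reserve R7 C 2 -> on_hand[A=28 B=55 C=2] avail[A=21 B=55 C=0] open={R6,R7}
Step 13: reserve R8 A 9 -> on_hand[A=28 B=55 C=2] avail[A=12 B=55 C=0] open={R6,R7,R8}
Step 14: reserve R9 B 8 -> on_hand[A=28 B=55 C=2] avail[A=12 B=47 C=0] open={R6,R7,R8,R9}
Step 15: commit R9 -> on_hand[A=28 B=47 C=2] avail[A=12 B=47 C=0] open={R6,R7,R8}
Step 16: reserve R10 A 5 -> on_hand[A=28 B=47 C=2] avail[A=7 B=47 C=0] open={R10,R6,R7,R8}
Step 17: reserve R11 B 2 -> on_hand[A=28 B=47 C=2] avail[A=7 B=45 C=0] open={R10,R11,R6,R7,R8}
Step 18: cancel R7 -> on_hand[A=28 B=47 C=2] avail[A=7 B=45 C=2] open={R10,R11,R6,R8}
Step 19: cancel R6 -> on_hand[A=28 B=47 C=2] avail[A=14 B=45 C=2] open={R10,R11,R8}
Step 20: commit R10 -> on_hand[A=23 B=47 C=2] avail[A=14 B=45 C=2] open={R11,R8}
Step 21: cancel R11 -> on_hand[A=23 B=47 C=2] avail[A=14 B=47 C=2] open={R8}
Final available[C] = 2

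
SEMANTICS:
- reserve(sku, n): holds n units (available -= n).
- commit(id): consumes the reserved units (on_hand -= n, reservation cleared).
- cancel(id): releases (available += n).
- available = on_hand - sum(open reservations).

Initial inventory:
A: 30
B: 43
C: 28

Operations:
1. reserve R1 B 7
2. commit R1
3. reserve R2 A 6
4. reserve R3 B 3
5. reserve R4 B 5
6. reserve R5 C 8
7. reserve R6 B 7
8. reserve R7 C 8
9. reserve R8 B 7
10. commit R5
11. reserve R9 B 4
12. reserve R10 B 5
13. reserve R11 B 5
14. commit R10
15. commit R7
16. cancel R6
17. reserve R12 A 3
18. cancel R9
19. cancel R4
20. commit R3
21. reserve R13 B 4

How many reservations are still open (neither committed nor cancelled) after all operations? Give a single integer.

Answer: 5

Derivation:
Step 1: reserve R1 B 7 -> on_hand[A=30 B=43 C=28] avail[A=30 B=36 C=28] open={R1}
Step 2: commit R1 -> on_hand[A=30 B=36 C=28] avail[A=30 B=36 C=28] open={}
Step 3: reserve R2 A 6 -> on_hand[A=30 B=36 C=28] avail[A=24 B=36 C=28] open={R2}
Step 4: reserve R3 B 3 -> on_hand[A=30 B=36 C=28] avail[A=24 B=33 C=28] open={R2,R3}
Step 5: reserve R4 B 5 -> on_hand[A=30 B=36 C=28] avail[A=24 B=28 C=28] open={R2,R3,R4}
Step 6: reserve R5 C 8 -> on_hand[A=30 B=36 C=28] avail[A=24 B=28 C=20] open={R2,R3,R4,R5}
Step 7: reserve R6 B 7 -> on_hand[A=30 B=36 C=28] avail[A=24 B=21 C=20] open={R2,R3,R4,R5,R6}
Step 8: reserve R7 C 8 -> on_hand[A=30 B=36 C=28] avail[A=24 B=21 C=12] open={R2,R3,R4,R5,R6,R7}
Step 9: reserve R8 B 7 -> on_hand[A=30 B=36 C=28] avail[A=24 B=14 C=12] open={R2,R3,R4,R5,R6,R7,R8}
Step 10: commit R5 -> on_hand[A=30 B=36 C=20] avail[A=24 B=14 C=12] open={R2,R3,R4,R6,R7,R8}
Step 11: reserve R9 B 4 -> on_hand[A=30 B=36 C=20] avail[A=24 B=10 C=12] open={R2,R3,R4,R6,R7,R8,R9}
Step 12: reserve R10 B 5 -> on_hand[A=30 B=36 C=20] avail[A=24 B=5 C=12] open={R10,R2,R3,R4,R6,R7,R8,R9}
Step 13: reserve R11 B 5 -> on_hand[A=30 B=36 C=20] avail[A=24 B=0 C=12] open={R10,R11,R2,R3,R4,R6,R7,R8,R9}
Step 14: commit R10 -> on_hand[A=30 B=31 C=20] avail[A=24 B=0 C=12] open={R11,R2,R3,R4,R6,R7,R8,R9}
Step 15: commit R7 -> on_hand[A=30 B=31 C=12] avail[A=24 B=0 C=12] open={R11,R2,R3,R4,R6,R8,R9}
Step 16: cancel R6 -> on_hand[A=30 B=31 C=12] avail[A=24 B=7 C=12] open={R11,R2,R3,R4,R8,R9}
Step 17: reserve R12 A 3 -> on_hand[A=30 B=31 C=12] avail[A=21 B=7 C=12] open={R11,R12,R2,R3,R4,R8,R9}
Step 18: cancel R9 -> on_hand[A=30 B=31 C=12] avail[A=21 B=11 C=12] open={R11,R12,R2,R3,R4,R8}
Step 19: cancel R4 -> on_hand[A=30 B=31 C=12] avail[A=21 B=16 C=12] open={R11,R12,R2,R3,R8}
Step 20: commit R3 -> on_hand[A=30 B=28 C=12] avail[A=21 B=16 C=12] open={R11,R12,R2,R8}
Step 21: reserve R13 B 4 -> on_hand[A=30 B=28 C=12] avail[A=21 B=12 C=12] open={R11,R12,R13,R2,R8}
Open reservations: ['R11', 'R12', 'R13', 'R2', 'R8'] -> 5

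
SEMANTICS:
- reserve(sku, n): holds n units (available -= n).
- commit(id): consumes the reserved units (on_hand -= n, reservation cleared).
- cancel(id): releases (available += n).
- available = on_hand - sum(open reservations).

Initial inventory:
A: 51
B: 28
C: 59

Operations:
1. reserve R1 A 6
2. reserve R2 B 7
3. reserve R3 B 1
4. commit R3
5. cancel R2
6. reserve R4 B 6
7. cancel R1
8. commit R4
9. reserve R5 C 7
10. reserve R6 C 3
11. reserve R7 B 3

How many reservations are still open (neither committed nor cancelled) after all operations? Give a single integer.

Step 1: reserve R1 A 6 -> on_hand[A=51 B=28 C=59] avail[A=45 B=28 C=59] open={R1}
Step 2: reserve R2 B 7 -> on_hand[A=51 B=28 C=59] avail[A=45 B=21 C=59] open={R1,R2}
Step 3: reserve R3 B 1 -> on_hand[A=51 B=28 C=59] avail[A=45 B=20 C=59] open={R1,R2,R3}
Step 4: commit R3 -> on_hand[A=51 B=27 C=59] avail[A=45 B=20 C=59] open={R1,R2}
Step 5: cancel R2 -> on_hand[A=51 B=27 C=59] avail[A=45 B=27 C=59] open={R1}
Step 6: reserve R4 B 6 -> on_hand[A=51 B=27 C=59] avail[A=45 B=21 C=59] open={R1,R4}
Step 7: cancel R1 -> on_hand[A=51 B=27 C=59] avail[A=51 B=21 C=59] open={R4}
Step 8: commit R4 -> on_hand[A=51 B=21 C=59] avail[A=51 B=21 C=59] open={}
Step 9: reserve R5 C 7 -> on_hand[A=51 B=21 C=59] avail[A=51 B=21 C=52] open={R5}
Step 10: reserve R6 C 3 -> on_hand[A=51 B=21 C=59] avail[A=51 B=21 C=49] open={R5,R6}
Step 11: reserve R7 B 3 -> on_hand[A=51 B=21 C=59] avail[A=51 B=18 C=49] open={R5,R6,R7}
Open reservations: ['R5', 'R6', 'R7'] -> 3

Answer: 3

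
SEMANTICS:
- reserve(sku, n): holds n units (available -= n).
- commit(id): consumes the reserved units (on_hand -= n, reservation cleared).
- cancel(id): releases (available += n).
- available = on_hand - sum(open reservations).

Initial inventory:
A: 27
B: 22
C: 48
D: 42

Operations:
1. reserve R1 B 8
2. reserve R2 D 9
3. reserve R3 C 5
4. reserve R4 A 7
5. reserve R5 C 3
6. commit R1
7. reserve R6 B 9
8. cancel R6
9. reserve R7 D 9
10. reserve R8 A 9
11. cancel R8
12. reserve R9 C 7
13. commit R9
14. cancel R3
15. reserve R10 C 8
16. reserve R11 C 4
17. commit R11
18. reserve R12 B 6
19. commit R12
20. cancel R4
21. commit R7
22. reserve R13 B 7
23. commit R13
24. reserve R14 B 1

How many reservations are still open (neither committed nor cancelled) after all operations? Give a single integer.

Step 1: reserve R1 B 8 -> on_hand[A=27 B=22 C=48 D=42] avail[A=27 B=14 C=48 D=42] open={R1}
Step 2: reserve R2 D 9 -> on_hand[A=27 B=22 C=48 D=42] avail[A=27 B=14 C=48 D=33] open={R1,R2}
Step 3: reserve R3 C 5 -> on_hand[A=27 B=22 C=48 D=42] avail[A=27 B=14 C=43 D=33] open={R1,R2,R3}
Step 4: reserve R4 A 7 -> on_hand[A=27 B=22 C=48 D=42] avail[A=20 B=14 C=43 D=33] open={R1,R2,R3,R4}
Step 5: reserve R5 C 3 -> on_hand[A=27 B=22 C=48 D=42] avail[A=20 B=14 C=40 D=33] open={R1,R2,R3,R4,R5}
Step 6: commit R1 -> on_hand[A=27 B=14 C=48 D=42] avail[A=20 B=14 C=40 D=33] open={R2,R3,R4,R5}
Step 7: reserve R6 B 9 -> on_hand[A=27 B=14 C=48 D=42] avail[A=20 B=5 C=40 D=33] open={R2,R3,R4,R5,R6}
Step 8: cancel R6 -> on_hand[A=27 B=14 C=48 D=42] avail[A=20 B=14 C=40 D=33] open={R2,R3,R4,R5}
Step 9: reserve R7 D 9 -> on_hand[A=27 B=14 C=48 D=42] avail[A=20 B=14 C=40 D=24] open={R2,R3,R4,R5,R7}
Step 10: reserve R8 A 9 -> on_hand[A=27 B=14 C=48 D=42] avail[A=11 B=14 C=40 D=24] open={R2,R3,R4,R5,R7,R8}
Step 11: cancel R8 -> on_hand[A=27 B=14 C=48 D=42] avail[A=20 B=14 C=40 D=24] open={R2,R3,R4,R5,R7}
Step 12: reserve R9 C 7 -> on_hand[A=27 B=14 C=48 D=42] avail[A=20 B=14 C=33 D=24] open={R2,R3,R4,R5,R7,R9}
Step 13: commit R9 -> on_hand[A=27 B=14 C=41 D=42] avail[A=20 B=14 C=33 D=24] open={R2,R3,R4,R5,R7}
Step 14: cancel R3 -> on_hand[A=27 B=14 C=41 D=42] avail[A=20 B=14 C=38 D=24] open={R2,R4,R5,R7}
Step 15: reserve R10 C 8 -> on_hand[A=27 B=14 C=41 D=42] avail[A=20 B=14 C=30 D=24] open={R10,R2,R4,R5,R7}
Step 16: reserve R11 C 4 -> on_hand[A=27 B=14 C=41 D=42] avail[A=20 B=14 C=26 D=24] open={R10,R11,R2,R4,R5,R7}
Step 17: commit R11 -> on_hand[A=27 B=14 C=37 D=42] avail[A=20 B=14 C=26 D=24] open={R10,R2,R4,R5,R7}
Step 18: reserve R12 B 6 -> on_hand[A=27 B=14 C=37 D=42] avail[A=20 B=8 C=26 D=24] open={R10,R12,R2,R4,R5,R7}
Step 19: commit R12 -> on_hand[A=27 B=8 C=37 D=42] avail[A=20 B=8 C=26 D=24] open={R10,R2,R4,R5,R7}
Step 20: cancel R4 -> on_hand[A=27 B=8 C=37 D=42] avail[A=27 B=8 C=26 D=24] open={R10,R2,R5,R7}
Step 21: commit R7 -> on_hand[A=27 B=8 C=37 D=33] avail[A=27 B=8 C=26 D=24] open={R10,R2,R5}
Step 22: reserve R13 B 7 -> on_hand[A=27 B=8 C=37 D=33] avail[A=27 B=1 C=26 D=24] open={R10,R13,R2,R5}
Step 23: commit R13 -> on_hand[A=27 B=1 C=37 D=33] avail[A=27 B=1 C=26 D=24] open={R10,R2,R5}
Step 24: reserve R14 B 1 -> on_hand[A=27 B=1 C=37 D=33] avail[A=27 B=0 C=26 D=24] open={R10,R14,R2,R5}
Open reservations: ['R10', 'R14', 'R2', 'R5'] -> 4

Answer: 4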